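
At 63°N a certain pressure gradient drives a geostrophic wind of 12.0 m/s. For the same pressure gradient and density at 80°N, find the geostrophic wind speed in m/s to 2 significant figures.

11 m/s

With the same pressure gradient and density, V_g ∝ 1/f ∝ 1/sin φ.
V₂ = V₁ · sin φ₁ / sin φ₂ = 12.0 × sin 63° / sin 80°
V₂ = 12.0 × 0.8910/0.9848 = 11 m/s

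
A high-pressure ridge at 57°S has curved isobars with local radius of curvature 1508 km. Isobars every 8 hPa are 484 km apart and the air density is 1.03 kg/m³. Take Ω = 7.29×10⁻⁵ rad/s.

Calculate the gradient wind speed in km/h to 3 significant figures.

Coriolis parameter at 57°S:
f = 2Ω sin φ = 2 × 7.29×10⁻⁵ × sin 57° = 1.22×10⁻⁴ s⁻¹
Pressure gradient: |∂P/∂n| = 800 Pa / 484000 m = 1.65×10⁻³ Pa/m
Geostrophic speed: V_g = |∂P/∂n|/(fρ) = 1.65×10⁻³/(1.22×10⁻⁴ × 1.03) = 13.1 m/s
Around a high, pressure-gradient force acts outward with centrifugal, so Coriolis balances both:
fV = (1/ρ)|∂P/∂n| + V²/R  →  V² − fR·V + fR·V_g = 0
With fR = 1.22×10⁻⁴ × 1508×10³ m = 184 m/s:
V = [fR − √((fR)² − 4 fR V_g)]/2 = [184 − √(184² − 4×184×13.1)]/2 = 14.2 m/s
Supergeostrophic (V > V_g = 13.1 m/s), as expected around a high.
Converting: 14.2 m/s × 3.6 = 51.2 km/h

51.2 km/h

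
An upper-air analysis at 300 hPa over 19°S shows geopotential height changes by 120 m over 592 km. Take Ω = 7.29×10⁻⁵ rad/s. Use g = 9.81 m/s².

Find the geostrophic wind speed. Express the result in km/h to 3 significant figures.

151 km/h

Coriolis parameter at 19°S:
f = 2Ω sin φ = 2 × 7.29×10⁻⁵ × sin 19° = 4.75×10⁻⁵ s⁻¹
Height gradient: |∂Z/∂n| = 120 m / 592000 m = 2.03×10⁻⁴
On a pressure surface, geostrophic balance gives V_g = (g/f)|∂Z/∂n|:
V_g = 9.81 × 2.03×10⁻⁴ / 4.75×10⁻⁵ = 41.9 m/s
Converting: 41.9 m/s × 3.6 = 151 km/h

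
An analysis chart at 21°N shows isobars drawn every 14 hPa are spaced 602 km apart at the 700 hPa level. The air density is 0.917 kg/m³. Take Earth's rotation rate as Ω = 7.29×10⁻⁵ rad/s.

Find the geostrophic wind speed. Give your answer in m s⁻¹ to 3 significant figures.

48.5 m s⁻¹

Coriolis parameter at 21°N:
f = 2Ω sin φ = 2 × 7.29×10⁻⁵ × sin 21° = 5.23×10⁻⁵ s⁻¹
Pressure gradient: |∂P/∂n| = 1400 Pa / 602000 m = 2.33×10⁻³ Pa/m
Geostrophic balance (pressure-gradient force = Coriolis force):
V_g = (1/(fρ)) |∂P/∂n| = 2.33×10⁻³ / (5.23×10⁻⁵ × 0.917) = 48.5 m/s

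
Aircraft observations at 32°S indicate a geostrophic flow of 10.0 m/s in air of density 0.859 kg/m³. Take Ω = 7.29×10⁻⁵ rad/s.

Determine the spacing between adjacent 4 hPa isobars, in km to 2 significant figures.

Coriolis parameter at 32°S:
f = 2Ω sin φ = 2 × 7.29×10⁻⁵ × sin 32° = 7.73×10⁻⁵ s⁻¹
Geostrophic balance rearranged: |∂P/∂n| = f ρ V_g
|∂P/∂n| = 7.73×10⁻⁵ × 0.859 × 10.0 = 6.64×10⁻⁴ Pa/m
Isobar spacing: Δn = ΔP/|∂P/∂n| = 400 Pa / 6.64×10⁻⁴ Pa/m = 602698 m ≈ 600 km

600 km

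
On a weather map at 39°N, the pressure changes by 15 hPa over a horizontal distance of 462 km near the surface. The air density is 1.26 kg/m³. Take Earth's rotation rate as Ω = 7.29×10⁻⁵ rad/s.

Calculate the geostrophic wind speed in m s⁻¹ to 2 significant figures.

28 m s⁻¹

Coriolis parameter at 39°N:
f = 2Ω sin φ = 2 × 7.29×10⁻⁵ × sin 39° = 9.18×10⁻⁵ s⁻¹
Pressure gradient: |∂P/∂n| = 1500 Pa / 462000 m = 3.25×10⁻³ Pa/m
Geostrophic balance (pressure-gradient force = Coriolis force):
V_g = (1/(fρ)) |∂P/∂n| = 3.25×10⁻³ / (9.18×10⁻⁵ × 1.26) = 28.1 m/s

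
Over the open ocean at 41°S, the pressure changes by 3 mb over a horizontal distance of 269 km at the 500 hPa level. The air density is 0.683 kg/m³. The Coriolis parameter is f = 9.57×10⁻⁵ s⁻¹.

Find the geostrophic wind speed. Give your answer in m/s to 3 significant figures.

Pressure gradient: |∂P/∂n| = 300 Pa / 269000 m = 1.12×10⁻³ Pa/m
Geostrophic balance (pressure-gradient force = Coriolis force):
V_g = (1/(fρ)) |∂P/∂n| = 1.12×10⁻³ / (9.57×10⁻⁵ × 0.683) = 17.1 m/s

17.1 m/s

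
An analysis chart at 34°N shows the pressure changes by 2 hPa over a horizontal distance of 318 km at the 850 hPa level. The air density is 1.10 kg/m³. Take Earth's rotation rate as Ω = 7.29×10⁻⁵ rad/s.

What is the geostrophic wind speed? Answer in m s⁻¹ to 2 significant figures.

Coriolis parameter at 34°N:
f = 2Ω sin φ = 2 × 7.29×10⁻⁵ × sin 34° = 8.15×10⁻⁵ s⁻¹
Pressure gradient: |∂P/∂n| = 200 Pa / 318000 m = 6.29×10⁻⁴ Pa/m
Geostrophic balance (pressure-gradient force = Coriolis force):
V_g = (1/(fρ)) |∂P/∂n| = 6.29×10⁻⁴ / (8.15×10⁻⁵ × 1.10) = 7.01 m/s

7.0 m s⁻¹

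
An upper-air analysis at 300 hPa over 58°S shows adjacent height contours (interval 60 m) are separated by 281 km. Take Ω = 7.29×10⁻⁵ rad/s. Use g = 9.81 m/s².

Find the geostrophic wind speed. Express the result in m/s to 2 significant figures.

Coriolis parameter at 58°S:
f = 2Ω sin φ = 2 × 7.29×10⁻⁵ × sin 58° = 1.24×10⁻⁴ s⁻¹
Height gradient: |∂Z/∂n| = 60 m / 281000 m = 2.14×10⁻⁴
On a pressure surface, geostrophic balance gives V_g = (g/f)|∂Z/∂n|:
V_g = 9.81 × 2.14×10⁻⁴ / 1.24×10⁻⁴ = 16.9 m/s

17 m/s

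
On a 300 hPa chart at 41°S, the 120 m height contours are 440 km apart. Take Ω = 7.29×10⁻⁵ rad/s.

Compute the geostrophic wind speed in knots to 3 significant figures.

54.4 knots

Coriolis parameter at 41°S:
f = 2Ω sin φ = 2 × 7.29×10⁻⁵ × sin 41° = 9.57×10⁻⁵ s⁻¹
Height gradient: |∂Z/∂n| = 120 m / 440000 m = 2.73×10⁻⁴
On a pressure surface, geostrophic balance gives V_g = (g/f)|∂Z/∂n|:
V_g = 9.81 × 2.73×10⁻⁴ / 9.57×10⁻⁵ = 28.0 m/s
Converting: 28.0 m/s × 1.944 = 54.4 knots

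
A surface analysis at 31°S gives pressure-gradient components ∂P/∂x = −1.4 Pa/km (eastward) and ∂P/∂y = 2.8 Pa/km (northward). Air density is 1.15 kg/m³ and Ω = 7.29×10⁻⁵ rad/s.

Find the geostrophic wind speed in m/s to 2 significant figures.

36 m/s

Coriolis parameter at 31°S:
f = 2Ω sin φ = 2 × 7.29×10⁻⁵ × sin 31° = 7.51×10⁻⁵ s⁻¹
In the Southern Hemisphere f is negative: f = −7.51×10⁻⁵ s⁻¹.
Component geostrophic relations (x east, y north):
u_g = −(1/(fρ)) ∂P/∂y,  v_g = (1/(fρ)) ∂P/∂x
u_g = −(2.8×10⁻³)/(−7.51×10⁻⁵ × 1.15) = 32.4 m/s;  v_g = (−1.4×10⁻³)/(−7.51×10⁻⁵ × 1.15) = 16.2 m/s
|V_g| = √(u_g² + v_g²) = 36.3 m/s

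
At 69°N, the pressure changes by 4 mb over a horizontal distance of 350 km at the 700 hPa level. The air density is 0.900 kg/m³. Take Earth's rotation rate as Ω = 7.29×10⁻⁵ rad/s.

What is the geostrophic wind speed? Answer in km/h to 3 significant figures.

33.6 km/h

Coriolis parameter at 69°N:
f = 2Ω sin φ = 2 × 7.29×10⁻⁵ × sin 69° = 1.36×10⁻⁴ s⁻¹
Pressure gradient: |∂P/∂n| = 400 Pa / 350000 m = 1.14×10⁻³ Pa/m
Geostrophic balance (pressure-gradient force = Coriolis force):
V_g = (1/(fρ)) |∂P/∂n| = 1.14×10⁻³ / (1.36×10⁻⁴ × 0.900) = 9.33 m/s
Converting: 9.33 m/s × 3.6 = 33.6 km/h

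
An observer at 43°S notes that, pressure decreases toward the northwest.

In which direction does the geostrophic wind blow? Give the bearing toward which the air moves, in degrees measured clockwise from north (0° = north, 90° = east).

The pressure-gradient force points toward the northwest (bearing 315°).
Geostrophic balance: in the Southern Hemisphere the Coriolis force deflects motion to the left, so the geostrophic wind blows 90° to the left of the pressure-gradient force (low pressure on the right).
Rotating 315° by 90° counterclockwise gives 225° — the wind blows toward the southwest.

225°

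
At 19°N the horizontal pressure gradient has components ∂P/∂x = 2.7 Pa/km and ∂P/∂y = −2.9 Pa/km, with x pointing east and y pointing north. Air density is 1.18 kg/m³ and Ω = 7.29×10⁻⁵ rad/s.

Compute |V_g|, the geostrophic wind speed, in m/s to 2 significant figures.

Coriolis parameter at 19°N:
f = 2Ω sin φ = 2 × 7.29×10⁻⁵ × sin 19° = 4.75×10⁻⁵ s⁻¹
Component geostrophic relations (x east, y north):
u_g = −(1/(fρ)) ∂P/∂y,  v_g = (1/(fρ)) ∂P/∂x
u_g = −(−2.9×10⁻³)/(4.75×10⁻⁵ × 1.18) = 51.8 m/s;  v_g = (2.7×10⁻³)/(4.75×10⁻⁵ × 1.18) = 48.2 m/s
|V_g| = √(u_g² + v_g²) = 70.7 m/s

71 m/s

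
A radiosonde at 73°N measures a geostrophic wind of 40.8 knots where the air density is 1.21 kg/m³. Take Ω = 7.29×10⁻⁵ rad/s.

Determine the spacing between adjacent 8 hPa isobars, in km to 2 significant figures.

230 km

Coriolis parameter at 73°N:
f = 2Ω sin φ = 2 × 7.29×10⁻⁵ × sin 73° = 1.39×10⁻⁴ s⁻¹
Wind speed in SI: 40.8 knots = 21.0 m/s
Geostrophic balance rearranged: |∂P/∂n| = f ρ V_g
|∂P/∂n| = 1.39×10⁻⁴ × 1.21 × 21.0 = 3.54×10⁻³ Pa/m
Isobar spacing: Δn = ΔP/|∂P/∂n| = 800 Pa / 3.54×10⁻³ Pa/m = 225919 m ≈ 230 km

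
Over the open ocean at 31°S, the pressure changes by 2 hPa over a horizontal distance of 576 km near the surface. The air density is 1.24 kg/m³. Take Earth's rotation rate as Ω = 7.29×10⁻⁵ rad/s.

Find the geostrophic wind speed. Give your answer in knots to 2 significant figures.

Coriolis parameter at 31°S:
f = 2Ω sin φ = 2 × 7.29×10⁻⁵ × sin 31° = 7.51×10⁻⁵ s⁻¹
Pressure gradient: |∂P/∂n| = 200 Pa / 576000 m = 3.47×10⁻⁴ Pa/m
Geostrophic balance (pressure-gradient force = Coriolis force):
V_g = (1/(fρ)) |∂P/∂n| = 3.47×10⁻⁴ / (7.51×10⁻⁵ × 1.24) = 3.73 m/s
Converting: 3.73 m/s × 1.944 = 7.2 knots

7.2 knots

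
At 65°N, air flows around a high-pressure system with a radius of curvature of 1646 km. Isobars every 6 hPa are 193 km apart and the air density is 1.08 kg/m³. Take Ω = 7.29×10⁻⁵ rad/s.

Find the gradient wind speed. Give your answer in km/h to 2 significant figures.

Coriolis parameter at 65°N:
f = 2Ω sin φ = 2 × 7.29×10⁻⁵ × sin 65° = 1.32×10⁻⁴ s⁻¹
Pressure gradient: |∂P/∂n| = 600 Pa / 193000 m = 3.11×10⁻³ Pa/m
Geostrophic speed: V_g = |∂P/∂n|/(fρ) = 3.11×10⁻³/(1.32×10⁻⁴ × 1.08) = 21.8 m/s
Around a high, pressure-gradient force acts outward with centrifugal, so Coriolis balances both:
fV = (1/ρ)|∂P/∂n| + V²/R  →  V² − fR·V + fR·V_g = 0
With fR = 1.32×10⁻⁴ × 1646×10³ m = 218 m/s:
V = [fR − √((fR)² − 4 fR V_g)]/2 = [218 − √(218² − 4×218×21.8)]/2 = 24.6 m/s
Supergeostrophic (V > V_g = 21.8 m/s), as expected around a high.
Converting: 24.6 m/s × 3.6 = 88 km/h

88 km/h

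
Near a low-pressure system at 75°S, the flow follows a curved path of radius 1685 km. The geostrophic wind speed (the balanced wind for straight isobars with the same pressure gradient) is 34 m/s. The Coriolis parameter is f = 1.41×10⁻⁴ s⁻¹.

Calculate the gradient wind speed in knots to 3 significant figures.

58.6 knots

Around a low, centrifugal force acts outward with Coriolis, so pressure-gradient force balances both:
(1/ρ)|∂P/∂n| = fV + V²/R  →  V² + fR·V − fR·V_g = 0
With fR = 1.41×10⁻⁴ × 1685×10³ m = 238 m/s:
V = [−fR + √((fR)² + 4 fR V_g)]/2 = [−238 + √(238² + 4×238×34)]/2 = 30.2 m/s
Subgeostrophic (V < V_g = 34 m/s), as expected around a low.
Converting: 30.2 m/s × 1.944 = 58.6 knots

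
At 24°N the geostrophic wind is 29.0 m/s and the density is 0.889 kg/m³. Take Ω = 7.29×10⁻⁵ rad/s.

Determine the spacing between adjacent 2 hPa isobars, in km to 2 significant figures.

130 km

Coriolis parameter at 24°N:
f = 2Ω sin φ = 2 × 7.29×10⁻⁵ × sin 24° = 5.93×10⁻⁵ s⁻¹
Geostrophic balance rearranged: |∂P/∂n| = f ρ V_g
|∂P/∂n| = 5.93×10⁻⁵ × 0.889 × 29.0 = 1.53×10⁻³ Pa/m
Isobar spacing: Δn = ΔP/|∂P/∂n| = 200 Pa / 1.53×10⁻³ Pa/m = 130816 m ≈ 130 km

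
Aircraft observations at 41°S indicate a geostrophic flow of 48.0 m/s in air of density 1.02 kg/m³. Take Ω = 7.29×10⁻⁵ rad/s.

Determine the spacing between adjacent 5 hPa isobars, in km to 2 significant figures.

110 km

Coriolis parameter at 41°S:
f = 2Ω sin φ = 2 × 7.29×10⁻⁵ × sin 41° = 9.57×10⁻⁵ s⁻¹
Geostrophic balance rearranged: |∂P/∂n| = f ρ V_g
|∂P/∂n| = 9.57×10⁻⁵ × 1.02 × 48.0 = 4.68×10⁻³ Pa/m
Isobar spacing: Δn = ΔP/|∂P/∂n| = 500 Pa / 4.68×10⁻³ Pa/m = 106765 m ≈ 110 km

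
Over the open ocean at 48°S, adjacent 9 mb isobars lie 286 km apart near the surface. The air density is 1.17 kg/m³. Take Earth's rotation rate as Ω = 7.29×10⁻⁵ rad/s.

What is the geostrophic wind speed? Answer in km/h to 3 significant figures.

Coriolis parameter at 48°S:
f = 2Ω sin φ = 2 × 7.29×10⁻⁵ × sin 48° = 1.08×10⁻⁴ s⁻¹
Pressure gradient: |∂P/∂n| = 900 Pa / 286000 m = 3.15×10⁻³ Pa/m
Geostrophic balance (pressure-gradient force = Coriolis force):
V_g = (1/(fρ)) |∂P/∂n| = 3.15×10⁻³ / (1.08×10⁻⁴ × 1.17) = 24.8 m/s
Converting: 24.8 m/s × 3.6 = 89.4 km/h

89.4 km/h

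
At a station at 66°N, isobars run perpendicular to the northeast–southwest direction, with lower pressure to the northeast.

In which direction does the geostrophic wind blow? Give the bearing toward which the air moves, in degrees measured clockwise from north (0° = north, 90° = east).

135°

The pressure-gradient force points toward the northeast (bearing 045°).
Geostrophic balance: in the Northern Hemisphere the Coriolis force deflects motion to the right, so the geostrophic wind blows 90° to the right of the pressure-gradient force (low pressure on the left).
Rotating 045° by 90° clockwise gives 135° — the wind blows toward the southeast.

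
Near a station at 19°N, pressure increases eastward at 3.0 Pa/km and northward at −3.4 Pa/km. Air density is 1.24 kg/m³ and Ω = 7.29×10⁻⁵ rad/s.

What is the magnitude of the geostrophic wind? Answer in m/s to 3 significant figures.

Coriolis parameter at 19°N:
f = 2Ω sin φ = 2 × 7.29×10⁻⁵ × sin 19° = 4.75×10⁻⁵ s⁻¹
Component geostrophic relations (x east, y north):
u_g = −(1/(fρ)) ∂P/∂y,  v_g = (1/(fρ)) ∂P/∂x
u_g = −(−3.4×10⁻³)/(4.75×10⁻⁵ × 1.24) = 57.8 m/s;  v_g = (3.0×10⁻³)/(4.75×10⁻⁵ × 1.24) = 51.0 m/s
|V_g| = √(u_g² + v_g²) = 77.0 m/s

77.0 m/s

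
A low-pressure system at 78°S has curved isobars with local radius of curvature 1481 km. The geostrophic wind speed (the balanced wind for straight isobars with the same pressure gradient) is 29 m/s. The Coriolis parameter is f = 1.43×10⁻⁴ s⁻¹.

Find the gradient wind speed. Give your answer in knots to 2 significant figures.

50 knots

Around a low, centrifugal force acts outward with Coriolis, so pressure-gradient force balances both:
(1/ρ)|∂P/∂n| = fV + V²/R  →  V² + fR·V − fR·V_g = 0
With fR = 1.43×10⁻⁴ × 1481×10³ m = 212 m/s:
V = [−fR + √((fR)² + 4 fR V_g)]/2 = [−212 + √(212² + 4×212×29)]/2 = 25.8 m/s
Subgeostrophic (V < V_g = 29 m/s), as expected around a low.
Converting: 25.8 m/s × 1.944 = 50 knots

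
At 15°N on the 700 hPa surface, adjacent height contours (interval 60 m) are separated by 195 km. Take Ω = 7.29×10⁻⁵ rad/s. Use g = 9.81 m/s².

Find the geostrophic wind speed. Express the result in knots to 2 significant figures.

Coriolis parameter at 15°N:
f = 2Ω sin φ = 2 × 7.29×10⁻⁵ × sin 15° = 3.77×10⁻⁵ s⁻¹
Height gradient: |∂Z/∂n| = 60 m / 195000 m = 3.08×10⁻⁴
On a pressure surface, geostrophic balance gives V_g = (g/f)|∂Z/∂n|:
V_g = 9.81 × 3.08×10⁻⁴ / 3.77×10⁻⁵ = 80.0 m/s
Converting: 80.0 m/s × 1.944 = 160 knots

160 knots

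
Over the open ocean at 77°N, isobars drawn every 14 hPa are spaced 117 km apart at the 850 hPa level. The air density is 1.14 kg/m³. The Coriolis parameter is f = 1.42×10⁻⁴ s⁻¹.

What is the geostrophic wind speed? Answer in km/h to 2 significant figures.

270 km/h

Pressure gradient: |∂P/∂n| = 1400 Pa / 117000 m = 1.20×10⁻² Pa/m
Geostrophic balance (pressure-gradient force = Coriolis force):
V_g = (1/(fρ)) |∂P/∂n| = 1.20×10⁻² / (1.42×10⁻⁴ × 1.14) = 73.9 m/s
Converting: 73.9 m/s × 3.6 = 270 km/h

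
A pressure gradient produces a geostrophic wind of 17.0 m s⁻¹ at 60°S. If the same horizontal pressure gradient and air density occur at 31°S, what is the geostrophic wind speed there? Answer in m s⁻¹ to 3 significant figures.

With the same pressure gradient and density, V_g ∝ 1/f ∝ 1/sin φ.
V₂ = V₁ · sin φ₁ / sin φ₂ = 17.0 × sin 60° / sin 31°
V₂ = 17.0 × 0.8660/0.5150 = 28.6 m s⁻¹

28.6 m s⁻¹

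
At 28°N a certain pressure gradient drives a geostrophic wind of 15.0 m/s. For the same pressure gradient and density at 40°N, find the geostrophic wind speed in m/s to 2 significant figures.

11 m/s

With the same pressure gradient and density, V_g ∝ 1/f ∝ 1/sin φ.
V₂ = V₁ · sin φ₁ / sin φ₂ = 15.0 × sin 28° / sin 40°
V₂ = 15.0 × 0.4695/0.6428 = 11 m/s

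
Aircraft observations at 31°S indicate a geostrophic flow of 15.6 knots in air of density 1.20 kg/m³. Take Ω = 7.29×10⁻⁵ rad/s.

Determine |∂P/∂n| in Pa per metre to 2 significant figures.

7.2×10⁻⁴ Pa/m

Coriolis parameter at 31°S:
f = 2Ω sin φ = 2 × 7.29×10⁻⁵ × sin 31° = 7.51×10⁻⁵ s⁻¹
Wind speed in SI: 15.6 knots = 8.03 m/s
Geostrophic balance rearranged: |∂P/∂n| = f ρ V_g
|∂P/∂n| = 7.51×10⁻⁵ × 1.20 × 8.03 = 7.23×10⁻⁴ Pa/m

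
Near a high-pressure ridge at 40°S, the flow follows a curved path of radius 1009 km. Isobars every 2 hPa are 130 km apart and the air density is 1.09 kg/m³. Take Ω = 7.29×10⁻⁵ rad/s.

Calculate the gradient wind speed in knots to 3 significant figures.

Coriolis parameter at 40°S:
f = 2Ω sin φ = 2 × 7.29×10⁻⁵ × sin 40° = 9.37×10⁻⁵ s⁻¹
Pressure gradient: |∂P/∂n| = 200 Pa / 130000 m = 1.54×10⁻³ Pa/m
Geostrophic speed: V_g = |∂P/∂n|/(fρ) = 1.54×10⁻³/(9.37×10⁻⁵ × 1.09) = 15.1 m/s
Around a high, pressure-gradient force acts outward with centrifugal, so Coriolis balances both:
fV = (1/ρ)|∂P/∂n| + V²/R  →  V² − fR·V + fR·V_g = 0
With fR = 9.37×10⁻⁵ × 1009×10³ m = 94.6 m/s:
V = [fR − √((fR)² − 4 fR V_g)]/2 = [94.6 − √(94.6² − 4×94.6×15.1)]/2 = 18.8 m/s
Supergeostrophic (V > V_g = 15.1 m/s), as expected around a high.
Converting: 18.8 m/s × 1.944 = 36.5 knots

36.5 knots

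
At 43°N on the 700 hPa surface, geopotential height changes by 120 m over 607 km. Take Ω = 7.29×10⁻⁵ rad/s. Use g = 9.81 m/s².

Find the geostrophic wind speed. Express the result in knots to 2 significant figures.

38 knots

Coriolis parameter at 43°N:
f = 2Ω sin φ = 2 × 7.29×10⁻⁵ × sin 43° = 9.94×10⁻⁵ s⁻¹
Height gradient: |∂Z/∂n| = 120 m / 607000 m = 1.98×10⁻⁴
On a pressure surface, geostrophic balance gives V_g = (g/f)|∂Z/∂n|:
V_g = 9.81 × 1.98×10⁻⁴ / 9.94×10⁻⁵ = 19.5 m/s
Converting: 19.5 m/s × 1.944 = 38 knots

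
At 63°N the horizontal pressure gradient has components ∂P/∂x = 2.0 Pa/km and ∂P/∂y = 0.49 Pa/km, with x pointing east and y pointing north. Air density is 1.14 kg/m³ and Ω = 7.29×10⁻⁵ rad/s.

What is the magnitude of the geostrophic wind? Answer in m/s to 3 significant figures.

13.9 m/s

Coriolis parameter at 63°N:
f = 2Ω sin φ = 2 × 7.29×10⁻⁵ × sin 63° = 1.30×10⁻⁴ s⁻¹
Component geostrophic relations (x east, y north):
u_g = −(1/(fρ)) ∂P/∂y,  v_g = (1/(fρ)) ∂P/∂x
u_g = −(0.49×10⁻³)/(1.30×10⁻⁴ × 1.14) = −3.31 m/s;  v_g = (2.0×10⁻³)/(1.30×10⁻⁴ × 1.14) = 13.5 m/s
|V_g| = √(u_g² + v_g²) = 13.9 m/s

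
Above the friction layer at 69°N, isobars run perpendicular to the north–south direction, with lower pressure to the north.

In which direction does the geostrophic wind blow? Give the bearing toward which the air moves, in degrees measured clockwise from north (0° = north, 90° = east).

The pressure-gradient force points toward the north (bearing 000°).
Geostrophic balance: in the Northern Hemisphere the Coriolis force deflects motion to the right, so the geostrophic wind blows 90° to the right of the pressure-gradient force (low pressure on the left).
Rotating 000° by 90° clockwise gives 090° — the wind blows toward the east.

090°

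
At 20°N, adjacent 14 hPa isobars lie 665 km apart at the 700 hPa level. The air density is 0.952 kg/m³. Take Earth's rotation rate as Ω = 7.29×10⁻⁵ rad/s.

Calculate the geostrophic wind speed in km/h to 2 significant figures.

Coriolis parameter at 20°N:
f = 2Ω sin φ = 2 × 7.29×10⁻⁵ × sin 20° = 4.99×10⁻⁵ s⁻¹
Pressure gradient: |∂P/∂n| = 1400 Pa / 665000 m = 2.11×10⁻³ Pa/m
Geostrophic balance (pressure-gradient force = Coriolis force):
V_g = (1/(fρ)) |∂P/∂n| = 2.11×10⁻³ / (4.99×10⁻⁵ × 0.952) = 44.3 m/s
Converting: 44.3 m/s × 3.6 = 160 km/h

160 km/h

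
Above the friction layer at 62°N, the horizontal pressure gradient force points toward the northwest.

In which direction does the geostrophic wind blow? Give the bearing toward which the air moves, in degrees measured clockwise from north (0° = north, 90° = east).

The pressure-gradient force points toward the northwest (bearing 315°).
Geostrophic balance: in the Northern Hemisphere the Coriolis force deflects motion to the right, so the geostrophic wind blows 90° to the right of the pressure-gradient force (low pressure on the left).
Rotating 315° by 90° clockwise gives 045° — the wind blows toward the northeast.

045°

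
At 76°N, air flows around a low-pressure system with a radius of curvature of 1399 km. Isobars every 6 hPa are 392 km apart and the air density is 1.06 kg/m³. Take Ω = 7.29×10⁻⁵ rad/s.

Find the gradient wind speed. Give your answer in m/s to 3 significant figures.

9.73 m/s

Coriolis parameter at 76°N:
f = 2Ω sin φ = 2 × 7.29×10⁻⁵ × sin 76° = 1.41×10⁻⁴ s⁻¹
Pressure gradient: |∂P/∂n| = 600 Pa / 392000 m = 1.53×10⁻³ Pa/m
Geostrophic speed: V_g = |∂P/∂n|/(fρ) = 1.53×10⁻³/(1.41×10⁻⁴ × 1.06) = 10.2 m/s
Around a low, centrifugal force acts outward with Coriolis, so pressure-gradient force balances both:
(1/ρ)|∂P/∂n| = fV + V²/R  →  V² + fR·V − fR·V_g = 0
With fR = 1.41×10⁻⁴ × 1399×10³ m = 198 m/s:
V = [−fR + √((fR)² + 4 fR V_g)]/2 = [−198 + √(198² + 4×198×10.2)]/2 = 9.73 m/s
Subgeostrophic (V < V_g = 10.2 m/s), as expected around a low.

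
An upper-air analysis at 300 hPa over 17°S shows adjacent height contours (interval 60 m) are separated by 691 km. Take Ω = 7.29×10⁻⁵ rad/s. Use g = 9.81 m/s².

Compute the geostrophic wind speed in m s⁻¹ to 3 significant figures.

Coriolis parameter at 17°S:
f = 2Ω sin φ = 2 × 7.29×10⁻⁵ × sin 17° = 4.26×10⁻⁵ s⁻¹
Height gradient: |∂Z/∂n| = 60 m / 691000 m = 8.68×10⁻⁵
On a pressure surface, geostrophic balance gives V_g = (g/f)|∂Z/∂n|:
V_g = 9.81 × 8.68×10⁻⁵ / 4.26×10⁻⁵ = 20.0 m/s

20.0 m s⁻¹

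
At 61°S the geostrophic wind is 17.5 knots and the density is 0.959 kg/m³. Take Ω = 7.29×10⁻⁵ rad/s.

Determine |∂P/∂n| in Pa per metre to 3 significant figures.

1.10×10⁻³ Pa/m

Coriolis parameter at 61°S:
f = 2Ω sin φ = 2 × 7.29×10⁻⁵ × sin 61° = 1.28×10⁻⁴ s⁻¹
Wind speed in SI: 17.5 knots = 9.00 m/s
Geostrophic balance rearranged: |∂P/∂n| = f ρ V_g
|∂P/∂n| = 1.28×10⁻⁴ × 0.959 × 9.00 = 1.10×10⁻³ Pa/m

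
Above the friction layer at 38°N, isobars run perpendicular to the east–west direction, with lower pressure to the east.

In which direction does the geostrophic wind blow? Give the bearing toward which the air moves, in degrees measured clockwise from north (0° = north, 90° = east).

The pressure-gradient force points toward the east (bearing 090°).
Geostrophic balance: in the Northern Hemisphere the Coriolis force deflects motion to the right, so the geostrophic wind blows 90° to the right of the pressure-gradient force (low pressure on the left).
Rotating 090° by 90° clockwise gives 180° — the wind blows toward the south.

180°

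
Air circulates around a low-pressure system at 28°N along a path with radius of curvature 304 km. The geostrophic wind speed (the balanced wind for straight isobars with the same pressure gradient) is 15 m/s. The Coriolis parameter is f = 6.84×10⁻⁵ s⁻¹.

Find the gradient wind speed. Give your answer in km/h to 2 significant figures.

36 km/h

Around a low, centrifugal force acts outward with Coriolis, so pressure-gradient force balances both:
(1/ρ)|∂P/∂n| = fV + V²/R  →  V² + fR·V − fR·V_g = 0
With fR = 6.84×10⁻⁵ × 304×10³ m = 20.8 m/s:
V = [−fR + √((fR)² + 4 fR V_g)]/2 = [−20.8 + √(20.8² + 4×20.8×15)]/2 = 10.1 m/s
Subgeostrophic (V < V_g = 15 m/s), as expected around a low.
Converting: 10.1 m/s × 3.6 = 36 km/h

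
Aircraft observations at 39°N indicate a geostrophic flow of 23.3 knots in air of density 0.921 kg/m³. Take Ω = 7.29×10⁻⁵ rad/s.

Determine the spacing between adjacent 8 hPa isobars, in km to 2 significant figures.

790 km

Coriolis parameter at 39°N:
f = 2Ω sin φ = 2 × 7.29×10⁻⁵ × sin 39° = 9.18×10⁻⁵ s⁻¹
Wind speed in SI: 23.3 knots = 12.0 m/s
Geostrophic balance rearranged: |∂P/∂n| = f ρ V_g
|∂P/∂n| = 9.18×10⁻⁵ × 0.921 × 12.0 = 1.01×10⁻³ Pa/m
Isobar spacing: Δn = ΔP/|∂P/∂n| = 800 Pa / 1.01×10⁻³ Pa/m = 789782 m ≈ 790 km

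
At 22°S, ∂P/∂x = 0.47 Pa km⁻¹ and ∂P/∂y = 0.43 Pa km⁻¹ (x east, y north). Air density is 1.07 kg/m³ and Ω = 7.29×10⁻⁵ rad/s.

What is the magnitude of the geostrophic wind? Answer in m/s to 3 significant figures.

Coriolis parameter at 22°S:
f = 2Ω sin φ = 2 × 7.29×10⁻⁵ × sin 22° = 5.46×10⁻⁵ s⁻¹
In the Southern Hemisphere f is negative: f = −5.46×10⁻⁵ s⁻¹.
Component geostrophic relations (x east, y north):
u_g = −(1/(fρ)) ∂P/∂y,  v_g = (1/(fρ)) ∂P/∂x
u_g = −(0.43×10⁻³)/(−5.46×10⁻⁵ × 1.07) = 7.36 m/s;  v_g = (0.47×10⁻³)/(−5.46×10⁻⁵ × 1.07) = −8.04 m/s
|V_g| = √(u_g² + v_g²) = 10.9 m/s

10.9 m/s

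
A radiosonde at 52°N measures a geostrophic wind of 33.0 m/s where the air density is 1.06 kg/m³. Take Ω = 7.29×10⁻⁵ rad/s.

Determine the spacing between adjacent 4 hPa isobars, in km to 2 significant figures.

100 km

Coriolis parameter at 52°N:
f = 2Ω sin φ = 2 × 7.29×10⁻⁵ × sin 52° = 1.15×10⁻⁴ s⁻¹
Geostrophic balance rearranged: |∂P/∂n| = f ρ V_g
|∂P/∂n| = 1.15×10⁻⁴ × 1.06 × 33.0 = 4.02×10⁻³ Pa/m
Isobar spacing: Δn = ΔP/|∂P/∂n| = 400 Pa / 4.02×10⁻³ Pa/m = 99529 m ≈ 100 km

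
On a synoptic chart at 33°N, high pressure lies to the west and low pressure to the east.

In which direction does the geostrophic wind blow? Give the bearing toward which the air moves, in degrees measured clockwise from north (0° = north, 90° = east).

The pressure-gradient force points toward the east (bearing 090°).
Geostrophic balance: in the Northern Hemisphere the Coriolis force deflects motion to the right, so the geostrophic wind blows 90° to the right of the pressure-gradient force (low pressure on the left).
Rotating 090° by 90° clockwise gives 180° — the wind blows toward the south.

180°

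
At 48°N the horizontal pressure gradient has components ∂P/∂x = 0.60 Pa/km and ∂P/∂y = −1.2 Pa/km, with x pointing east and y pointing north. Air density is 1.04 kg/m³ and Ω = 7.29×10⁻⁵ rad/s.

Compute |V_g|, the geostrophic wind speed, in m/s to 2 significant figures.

12 m/s

Coriolis parameter at 48°N:
f = 2Ω sin φ = 2 × 7.29×10⁻⁵ × sin 48° = 1.08×10⁻⁴ s⁻¹
Component geostrophic relations (x east, y north):
u_g = −(1/(fρ)) ∂P/∂y,  v_g = (1/(fρ)) ∂P/∂x
u_g = −(−1.2×10⁻³)/(1.08×10⁻⁴ × 1.04) = 10.6 m/s;  v_g = (0.60×10⁻³)/(1.08×10⁻⁴ × 1.04) = 5.32 m/s
|V_g| = √(u_g² + v_g²) = 11.9 m/s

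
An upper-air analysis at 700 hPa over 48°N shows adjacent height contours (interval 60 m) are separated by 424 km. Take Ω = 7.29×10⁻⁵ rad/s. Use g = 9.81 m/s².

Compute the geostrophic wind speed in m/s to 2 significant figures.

13 m/s

Coriolis parameter at 48°N:
f = 2Ω sin φ = 2 × 7.29×10⁻⁵ × sin 48° = 1.08×10⁻⁴ s⁻¹
Height gradient: |∂Z/∂n| = 60 m / 424000 m = 1.42×10⁻⁴
On a pressure surface, geostrophic balance gives V_g = (g/f)|∂Z/∂n|:
V_g = 9.81 × 1.42×10⁻⁴ / 1.08×10⁻⁴ = 12.8 m/s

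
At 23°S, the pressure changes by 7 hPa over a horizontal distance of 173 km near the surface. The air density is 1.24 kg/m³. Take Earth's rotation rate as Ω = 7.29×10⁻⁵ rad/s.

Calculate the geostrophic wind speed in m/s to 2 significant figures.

57 m/s

Coriolis parameter at 23°S:
f = 2Ω sin φ = 2 × 7.29×10⁻⁵ × sin 23° = 5.70×10⁻⁵ s⁻¹
Pressure gradient: |∂P/∂n| = 700 Pa / 173000 m = 4.05×10⁻³ Pa/m
Geostrophic balance (pressure-gradient force = Coriolis force):
V_g = (1/(fρ)) |∂P/∂n| = 4.05×10⁻³ / (5.70×10⁻⁵ × 1.24) = 57.3 m/s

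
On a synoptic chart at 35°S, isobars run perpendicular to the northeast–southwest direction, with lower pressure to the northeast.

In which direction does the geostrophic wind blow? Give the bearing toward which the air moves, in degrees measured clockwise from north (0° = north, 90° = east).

The pressure-gradient force points toward the northeast (bearing 045°).
Geostrophic balance: in the Southern Hemisphere the Coriolis force deflects motion to the left, so the geostrophic wind blows 90° to the left of the pressure-gradient force (low pressure on the right).
Rotating 045° by 90° counterclockwise gives 315° — the wind blows toward the northwest.

315°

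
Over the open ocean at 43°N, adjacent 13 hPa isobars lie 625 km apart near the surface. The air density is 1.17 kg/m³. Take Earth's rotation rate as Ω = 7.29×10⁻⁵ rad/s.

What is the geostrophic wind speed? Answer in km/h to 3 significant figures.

64.4 km/h

Coriolis parameter at 43°N:
f = 2Ω sin φ = 2 × 7.29×10⁻⁵ × sin 43° = 9.94×10⁻⁵ s⁻¹
Pressure gradient: |∂P/∂n| = 1300 Pa / 625000 m = 2.08×10⁻³ Pa/m
Geostrophic balance (pressure-gradient force = Coriolis force):
V_g = (1/(fρ)) |∂P/∂n| = 2.08×10⁻³ / (9.94×10⁻⁵ × 1.17) = 17.9 m/s
Converting: 17.9 m/s × 3.6 = 64.4 km/h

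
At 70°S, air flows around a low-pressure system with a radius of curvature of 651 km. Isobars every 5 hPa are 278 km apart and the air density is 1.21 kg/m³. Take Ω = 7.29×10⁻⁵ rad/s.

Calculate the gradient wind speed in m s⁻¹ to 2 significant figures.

9.8 m s⁻¹

Coriolis parameter at 70°S:
f = 2Ω sin φ = 2 × 7.29×10⁻⁵ × sin 70° = 1.37×10⁻⁴ s⁻¹
Pressure gradient: |∂P/∂n| = 500 Pa / 278000 m = 1.80×10⁻³ Pa/m
Geostrophic speed: V_g = |∂P/∂n|/(fρ) = 1.80×10⁻³/(1.37×10⁻⁴ × 1.21) = 10.8 m/s
Around a low, centrifugal force acts outward with Coriolis, so pressure-gradient force balances both:
(1/ρ)|∂P/∂n| = fV + V²/R  →  V² + fR·V − fR·V_g = 0
With fR = 1.37×10⁻⁴ × 651×10³ m = 89.2 m/s:
V = [−fR + √((fR)² + 4 fR V_g)]/2 = [−89.2 + √(89.2² + 4×89.2×10.8)]/2 = 9.78 m/s
Subgeostrophic (V < V_g = 10.8 m/s), as expected around a low.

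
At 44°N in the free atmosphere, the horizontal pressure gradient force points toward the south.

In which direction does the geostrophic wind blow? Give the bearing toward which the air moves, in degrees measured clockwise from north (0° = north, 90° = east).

270°

The pressure-gradient force points toward the south (bearing 180°).
Geostrophic balance: in the Northern Hemisphere the Coriolis force deflects motion to the right, so the geostrophic wind blows 90° to the right of the pressure-gradient force (low pressure on the left).
Rotating 180° by 90° clockwise gives 270° — the wind blows toward the west.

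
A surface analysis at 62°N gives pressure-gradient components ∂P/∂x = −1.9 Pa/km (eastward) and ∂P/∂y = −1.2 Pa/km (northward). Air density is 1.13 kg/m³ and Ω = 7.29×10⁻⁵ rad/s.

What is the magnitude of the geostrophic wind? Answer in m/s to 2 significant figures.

15 m/s

Coriolis parameter at 62°N:
f = 2Ω sin φ = 2 × 7.29×10⁻⁵ × sin 62° = 1.29×10⁻⁴ s⁻¹
Component geostrophic relations (x east, y north):
u_g = −(1/(fρ)) ∂P/∂y,  v_g = (1/(fρ)) ∂P/∂x
u_g = −(−1.2×10⁻³)/(1.29×10⁻⁴ × 1.13) = 8.25 m/s;  v_g = (−1.9×10⁻³)/(1.29×10⁻⁴ × 1.13) = −13.1 m/s
|V_g| = √(u_g² + v_g²) = 15.4 m/s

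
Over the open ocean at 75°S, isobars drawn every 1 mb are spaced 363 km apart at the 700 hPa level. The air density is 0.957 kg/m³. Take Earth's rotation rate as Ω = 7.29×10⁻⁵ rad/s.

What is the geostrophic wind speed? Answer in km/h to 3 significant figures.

Coriolis parameter at 75°S:
f = 2Ω sin φ = 2 × 7.29×10⁻⁵ × sin 75° = 1.41×10⁻⁴ s⁻¹
Pressure gradient: |∂P/∂n| = 100 Pa / 363000 m = 2.75×10⁻⁴ Pa/m
Geostrophic balance (pressure-gradient force = Coriolis force):
V_g = (1/(fρ)) |∂P/∂n| = 2.75×10⁻⁴ / (1.41×10⁻⁴ × 0.957) = 2.04 m/s
Converting: 2.04 m/s × 3.6 = 7.36 km/h

7.36 km/h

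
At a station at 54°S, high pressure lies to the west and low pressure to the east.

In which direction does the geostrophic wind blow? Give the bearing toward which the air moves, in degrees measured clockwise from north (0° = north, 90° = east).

The pressure-gradient force points toward the east (bearing 090°).
Geostrophic balance: in the Southern Hemisphere the Coriolis force deflects motion to the left, so the geostrophic wind blows 90° to the left of the pressure-gradient force (low pressure on the right).
Rotating 090° by 90° counterclockwise gives 000° — the wind blows toward the north.

000°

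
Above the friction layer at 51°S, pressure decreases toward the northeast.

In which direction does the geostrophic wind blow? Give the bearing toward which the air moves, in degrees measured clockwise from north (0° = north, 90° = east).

315°

The pressure-gradient force points toward the northeast (bearing 045°).
Geostrophic balance: in the Southern Hemisphere the Coriolis force deflects motion to the left, so the geostrophic wind blows 90° to the left of the pressure-gradient force (low pressure on the right).
Rotating 045° by 90° counterclockwise gives 315° — the wind blows toward the northwest.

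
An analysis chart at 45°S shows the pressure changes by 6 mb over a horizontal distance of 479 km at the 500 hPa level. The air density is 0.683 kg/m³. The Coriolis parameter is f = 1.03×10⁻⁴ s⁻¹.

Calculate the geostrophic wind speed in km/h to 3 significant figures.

Pressure gradient: |∂P/∂n| = 600 Pa / 479000 m = 1.25×10⁻³ Pa/m
Geostrophic balance (pressure-gradient force = Coriolis force):
V_g = (1/(fρ)) |∂P/∂n| = 1.25×10⁻³ / (1.03×10⁻⁴ × 0.683) = 17.8 m/s
Converting: 17.8 m/s × 3.6 = 64.1 km/h

64.1 km/h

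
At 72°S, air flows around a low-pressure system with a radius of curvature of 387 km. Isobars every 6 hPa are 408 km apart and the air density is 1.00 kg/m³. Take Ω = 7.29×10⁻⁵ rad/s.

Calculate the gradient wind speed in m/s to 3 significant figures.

9.07 m/s

Coriolis parameter at 72°S:
f = 2Ω sin φ = 2 × 7.29×10⁻⁵ × sin 72° = 1.39×10⁻⁴ s⁻¹
Pressure gradient: |∂P/∂n| = 600 Pa / 408000 m = 1.47×10⁻³ Pa/m
Geostrophic speed: V_g = |∂P/∂n|/(fρ) = 1.47×10⁻³/(1.39×10⁻⁴ × 1.00) = 10.6 m/s
Around a low, centrifugal force acts outward with Coriolis, so pressure-gradient force balances both:
(1/ρ)|∂P/∂n| = fV + V²/R  →  V² + fR·V − fR·V_g = 0
With fR = 1.39×10⁻⁴ × 387×10³ m = 53.7 m/s:
V = [−fR + √((fR)² + 4 fR V_g)]/2 = [−53.7 + √(53.7² + 4×53.7×10.6)]/2 = 9.07 m/s
Subgeostrophic (V < V_g = 10.6 m/s), as expected around a low.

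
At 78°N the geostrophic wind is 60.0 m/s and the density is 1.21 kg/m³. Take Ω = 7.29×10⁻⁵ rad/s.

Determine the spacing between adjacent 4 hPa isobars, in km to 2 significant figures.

Coriolis parameter at 78°N:
f = 2Ω sin φ = 2 × 7.29×10⁻⁵ × sin 78° = 1.43×10⁻⁴ s⁻¹
Geostrophic balance rearranged: |∂P/∂n| = f ρ V_g
|∂P/∂n| = 1.43×10⁻⁴ × 1.21 × 60.0 = 1.04×10⁻² Pa/m
Isobar spacing: Δn = ΔP/|∂P/∂n| = 400 Pa / 1.04×10⁻² Pa/m = 38633 m ≈ 39 km

39 km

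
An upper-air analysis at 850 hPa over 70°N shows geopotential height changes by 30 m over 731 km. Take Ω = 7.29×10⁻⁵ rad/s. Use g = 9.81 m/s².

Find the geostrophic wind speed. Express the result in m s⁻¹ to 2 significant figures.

2.9 m s⁻¹

Coriolis parameter at 70°N:
f = 2Ω sin φ = 2 × 7.29×10⁻⁵ × sin 70° = 1.37×10⁻⁴ s⁻¹
Height gradient: |∂Z/∂n| = 30 m / 731000 m = 4.10×10⁻⁵
On a pressure surface, geostrophic balance gives V_g = (g/f)|∂Z/∂n|:
V_g = 9.81 × 4.10×10⁻⁵ / 1.37×10⁻⁴ = 2.94 m/s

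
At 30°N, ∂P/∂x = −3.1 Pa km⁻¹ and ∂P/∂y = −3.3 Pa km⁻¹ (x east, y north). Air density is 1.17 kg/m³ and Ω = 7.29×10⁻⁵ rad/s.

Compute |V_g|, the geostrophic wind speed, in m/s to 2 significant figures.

Coriolis parameter at 30°N:
f = 2Ω sin φ = 2 × 7.29×10⁻⁵ × sin 30° = 7.29×10⁻⁵ s⁻¹
Component geostrophic relations (x east, y north):
u_g = −(1/(fρ)) ∂P/∂y,  v_g = (1/(fρ)) ∂P/∂x
u_g = −(−3.3×10⁻³)/(7.29×10⁻⁵ × 1.17) = 38.7 m/s;  v_g = (−3.1×10⁻³)/(7.29×10⁻⁵ × 1.17) = −36.3 m/s
|V_g| = √(u_g² + v_g²) = 53.1 m/s

53 m/s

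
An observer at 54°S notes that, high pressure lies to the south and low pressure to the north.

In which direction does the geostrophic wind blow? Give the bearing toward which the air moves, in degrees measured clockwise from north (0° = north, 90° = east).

The pressure-gradient force points toward the north (bearing 000°).
Geostrophic balance: in the Southern Hemisphere the Coriolis force deflects motion to the left, so the geostrophic wind blows 90° to the left of the pressure-gradient force (low pressure on the right).
Rotating 000° by 90° counterclockwise gives 270° — the wind blows toward the west.

270°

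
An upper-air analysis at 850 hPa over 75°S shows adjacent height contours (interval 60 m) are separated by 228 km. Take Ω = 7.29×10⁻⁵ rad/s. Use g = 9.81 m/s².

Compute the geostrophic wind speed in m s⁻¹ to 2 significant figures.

18 m s⁻¹

Coriolis parameter at 75°S:
f = 2Ω sin φ = 2 × 7.29×10⁻⁵ × sin 75° = 1.41×10⁻⁴ s⁻¹
Height gradient: |∂Z/∂n| = 60 m / 228000 m = 2.63×10⁻⁴
On a pressure surface, geostrophic balance gives V_g = (g/f)|∂Z/∂n|:
V_g = 9.81 × 2.63×10⁻⁴ / 1.41×10⁻⁴ = 18.3 m/s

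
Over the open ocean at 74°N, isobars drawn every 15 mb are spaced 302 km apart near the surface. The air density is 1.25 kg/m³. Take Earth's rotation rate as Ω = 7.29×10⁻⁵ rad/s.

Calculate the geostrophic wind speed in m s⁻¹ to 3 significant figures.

28.4 m s⁻¹

Coriolis parameter at 74°N:
f = 2Ω sin φ = 2 × 7.29×10⁻⁵ × sin 74° = 1.40×10⁻⁴ s⁻¹
Pressure gradient: |∂P/∂n| = 1500 Pa / 302000 m = 4.97×10⁻³ Pa/m
Geostrophic balance (pressure-gradient force = Coriolis force):
V_g = (1/(fρ)) |∂P/∂n| = 4.97×10⁻³ / (1.40×10⁻⁴ × 1.25) = 28.4 m/s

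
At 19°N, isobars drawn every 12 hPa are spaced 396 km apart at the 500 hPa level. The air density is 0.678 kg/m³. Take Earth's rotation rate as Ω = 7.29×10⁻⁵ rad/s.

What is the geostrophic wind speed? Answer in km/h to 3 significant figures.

Coriolis parameter at 19°N:
f = 2Ω sin φ = 2 × 7.29×10⁻⁵ × sin 19° = 4.75×10⁻⁵ s⁻¹
Pressure gradient: |∂P/∂n| = 1200 Pa / 396000 m = 3.03×10⁻³ Pa/m
Geostrophic balance (pressure-gradient force = Coriolis force):
V_g = (1/(fρ)) |∂P/∂n| = 3.03×10⁻³ / (4.75×10⁻⁵ × 0.678) = 94.2 m/s
Converting: 94.2 m/s × 3.6 = 339 km/h

339 km/h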